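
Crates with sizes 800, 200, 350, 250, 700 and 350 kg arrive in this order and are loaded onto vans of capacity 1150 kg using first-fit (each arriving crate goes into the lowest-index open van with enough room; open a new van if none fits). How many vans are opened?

  800 → van 1 (new)  [load 800/1150]
  200 → van 1  [load 1000/1150]
  350 → van 2 (new)  [load 350/1150]
  250 → van 2  [load 600/1150]
  700 → van 3 (new)  [load 700/1150]
  350 → van 2  [load 950/1150]
3 vans opened.

3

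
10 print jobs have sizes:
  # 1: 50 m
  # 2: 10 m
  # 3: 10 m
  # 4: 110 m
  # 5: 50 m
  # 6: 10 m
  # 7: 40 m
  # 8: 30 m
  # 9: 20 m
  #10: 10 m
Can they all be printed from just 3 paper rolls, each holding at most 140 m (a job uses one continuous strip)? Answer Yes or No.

A valid assignment using 3 paper rolls:
  roll 1: 110 + 30 = 140
  roll 2: 50 + 50 + 40 = 140
  roll 3: 20 + 10 + 10 + 10 + 10 = 60
Every load is within 140 m, so 3 paper rolls suffice.

Yes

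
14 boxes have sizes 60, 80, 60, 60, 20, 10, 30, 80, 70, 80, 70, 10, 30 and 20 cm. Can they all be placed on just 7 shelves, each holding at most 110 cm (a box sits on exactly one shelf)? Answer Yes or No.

Total = 680 cm; ⌈680/110⌉ = 7.
8 boxes each exceed half the capacity and cannot share a shelf, forcing at least 8 shelves.
At least 8 shelves are required, but only 7 are allowed.

No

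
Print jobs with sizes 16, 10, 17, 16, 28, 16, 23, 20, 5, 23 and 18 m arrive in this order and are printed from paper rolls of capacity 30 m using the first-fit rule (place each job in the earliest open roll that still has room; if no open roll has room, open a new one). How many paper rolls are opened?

9

  16 → roll 1 (new)  [load 16/30]
  10 → roll 1  [load 26/30]
  17 → roll 2 (new)  [load 17/30]
  16 → roll 3 (new)  [load 16/30]
  28 → roll 4 (new)  [load 28/30]
  16 → roll 5 (new)  [load 16/30]
  23 → roll 6 (new)  [load 23/30]
  20 → roll 7 (new)  [load 20/30]
  5 → roll 2  [load 22/30]
  23 → roll 8 (new)  [load 23/30]
  18 → roll 9 (new)  [load 18/30]
9 paper rolls opened.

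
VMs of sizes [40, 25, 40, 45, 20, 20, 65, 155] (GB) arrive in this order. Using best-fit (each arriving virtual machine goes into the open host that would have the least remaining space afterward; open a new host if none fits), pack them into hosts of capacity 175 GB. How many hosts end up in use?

3

  40 → host 1 (new)  [load 40/175]
  25 → host 1  [load 65/175]
  40 → host 1  [load 105/175]
  45 → host 1  [load 150/175]
  20 → host 1  [load 170/175]
  20 → host 2 (new)  [load 20/175]
  65 → host 2  [load 85/175]
  155 → host 3 (new)  [load 155/175]
3 hosts opened.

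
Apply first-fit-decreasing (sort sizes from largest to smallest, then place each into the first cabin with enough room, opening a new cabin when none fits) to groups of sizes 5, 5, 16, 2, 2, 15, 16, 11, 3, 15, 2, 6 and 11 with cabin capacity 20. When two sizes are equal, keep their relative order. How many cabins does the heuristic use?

6

Sorted descending: 16, 16, 15, 15, 11, 11, 6, 5, 5, 3, 2, 2, 2.
  16 → cabin 1 (new)  [load 16/20]
  16 → cabin 2 (new)  [load 16/20]
  15 → cabin 3 (new)  [load 15/20]
  15 → cabin 4 (new)  [load 15/20]
  11 → cabin 5 (new)  [load 11/20]
  11 → cabin 6 (new)  [load 11/20]
  6 → cabin 5  [load 17/20]
  5 → cabin 3  [load 20/20]
  5 → cabin 4  [load 20/20]
  3 → cabin 1  [load 19/20]
  2 → cabin 2  [load 18/20]
  2 → cabin 2  [load 20/20]
  2 → cabin 5  [load 19/20]
6 cabins opened.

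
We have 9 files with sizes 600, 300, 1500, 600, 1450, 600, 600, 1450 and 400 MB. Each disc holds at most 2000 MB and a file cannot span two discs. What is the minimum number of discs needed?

Total = 1500 + 1450 + 1450 + 600 + 600 + 600 + 600 + 400 + 300 = 7500 MB.
Lower bound: ⌈7500/2000⌉ = 4 discs.
A packing using 5 discs:
  disc 1: 1500 + 400 = 1900
  disc 2: 1450 + 300 = 1750
  disc 3: 1450 = 1450
  disc 4: 600 + 600 + 600 = 1800
  disc 5: 600 = 600
No arrangement into 4 discs stays within capacity, so 5 is optimal.

5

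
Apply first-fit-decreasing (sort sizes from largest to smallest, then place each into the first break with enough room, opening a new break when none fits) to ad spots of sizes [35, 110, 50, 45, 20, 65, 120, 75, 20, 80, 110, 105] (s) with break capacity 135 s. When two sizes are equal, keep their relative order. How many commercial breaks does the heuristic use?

7

Sorted descending: 120, 110, 110, 105, 80, 75, 65, 50, 45, 35, 20, 20.
  120 → break 1 (new)  [load 120/135]
  110 → break 2 (new)  [load 110/135]
  110 → break 3 (new)  [load 110/135]
  105 → break 4 (new)  [load 105/135]
  80 → break 5 (new)  [load 80/135]
  75 → break 6 (new)  [load 75/135]
  65 → break 7 (new)  [load 65/135]
  50 → break 5  [load 130/135]
  45 → break 6  [load 120/135]
  35 → break 7  [load 100/135]
  20 → break 2  [load 130/135]
  20 → break 3  [load 130/135]
7 commercial breaks opened.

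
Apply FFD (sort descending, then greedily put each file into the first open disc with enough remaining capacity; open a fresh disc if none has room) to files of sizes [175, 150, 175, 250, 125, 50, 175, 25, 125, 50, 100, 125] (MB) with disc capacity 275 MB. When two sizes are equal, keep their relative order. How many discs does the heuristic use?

6

Sorted descending: 250, 175, 175, 175, 150, 125, 125, 125, 100, 50, 50, 25.
  250 → disc 1 (new)  [load 250/275]
  175 → disc 2 (new)  [load 175/275]
  175 → disc 3 (new)  [load 175/275]
  175 → disc 4 (new)  [load 175/275]
  150 → disc 5 (new)  [load 150/275]
  125 → disc 5  [load 275/275]
  125 → disc 6 (new)  [load 125/275]
  125 → disc 6  [load 250/275]
  100 → disc 2  [load 275/275]
  50 → disc 3  [load 225/275]
  50 → disc 3  [load 275/275]
  25 → disc 1  [load 275/275]
6 discs opened.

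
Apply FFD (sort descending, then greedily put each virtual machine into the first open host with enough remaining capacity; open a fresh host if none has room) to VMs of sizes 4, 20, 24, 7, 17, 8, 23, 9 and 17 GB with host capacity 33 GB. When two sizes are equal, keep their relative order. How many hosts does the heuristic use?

Sorted descending: 24, 23, 20, 17, 17, 9, 8, 7, 4.
  24 → host 1 (new)  [load 24/33]
  23 → host 2 (new)  [load 23/33]
  20 → host 3 (new)  [load 20/33]
  17 → host 4 (new)  [load 17/33]
  17 → host 5 (new)  [load 17/33]
  9 → host 1  [load 33/33]
  8 → host 2  [load 31/33]
  7 → host 3  [load 27/33]
  4 → host 3  [load 31/33]
5 hosts opened.

5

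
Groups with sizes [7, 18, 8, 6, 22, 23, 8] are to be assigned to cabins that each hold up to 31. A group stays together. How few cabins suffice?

Total = 23 + 22 + 18 + 8 + 8 + 7 + 6 = 92.
Lower bound: ⌈92/31⌉ = 3 cabins.
A packing using 3 cabins:
  cabin 1: 23 + 8 = 31
  cabin 2: 22 + 8 = 30
  cabin 3: 18 + 7 + 6 = 31
This matches the lower bound, so 3 is optimal.

3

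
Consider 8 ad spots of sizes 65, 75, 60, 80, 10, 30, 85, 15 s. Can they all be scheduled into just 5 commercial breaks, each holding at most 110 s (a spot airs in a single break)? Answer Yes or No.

Yes

A valid assignment using 5 commercial breaks:
  break 1: 85 + 15 + 10 = 110
  break 2: 80 + 30 = 110
  break 3: 75 = 75
  break 4: 65 = 65
  break 5: 60 = 60
Every load is within 110 s, so 5 commercial breaks suffice.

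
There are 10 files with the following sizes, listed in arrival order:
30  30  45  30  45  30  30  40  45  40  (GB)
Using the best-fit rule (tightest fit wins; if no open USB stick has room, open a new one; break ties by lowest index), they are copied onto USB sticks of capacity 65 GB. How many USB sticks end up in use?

  30 → USB stick 1 (new)  [load 30/65]
  30 → USB stick 1  [load 60/65]
  45 → USB stick 2 (new)  [load 45/65]
  30 → USB stick 3 (new)  [load 30/65]
  45 → USB stick 4 (new)  [load 45/65]
  30 → USB stick 3  [load 60/65]
  30 → USB stick 5 (new)  [load 30/65]
  40 → USB stick 6 (new)  [load 40/65]
  45 → USB stick 7 (new)  [load 45/65]
  40 → USB stick 8 (new)  [load 40/65]
8 USB sticks opened.

8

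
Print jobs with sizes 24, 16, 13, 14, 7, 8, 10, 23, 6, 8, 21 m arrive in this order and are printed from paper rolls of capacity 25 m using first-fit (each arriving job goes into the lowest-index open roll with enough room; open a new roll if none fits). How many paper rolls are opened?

7

  24 → roll 1 (new)  [load 24/25]
  16 → roll 2 (new)  [load 16/25]
  13 → roll 3 (new)  [load 13/25]
  14 → roll 4 (new)  [load 14/25]
  7 → roll 2  [load 23/25]
  8 → roll 3  [load 21/25]
  10 → roll 4  [load 24/25]
  23 → roll 5 (new)  [load 23/25]
  6 → roll 6 (new)  [load 6/25]
  8 → roll 6  [load 14/25]
  21 → roll 7 (new)  [load 21/25]
7 paper rolls opened.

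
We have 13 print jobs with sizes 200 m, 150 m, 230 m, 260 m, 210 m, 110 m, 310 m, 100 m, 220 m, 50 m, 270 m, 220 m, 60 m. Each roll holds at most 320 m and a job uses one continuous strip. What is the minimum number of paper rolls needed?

9

Total = 310 + 270 + 260 + 230 + 220 + 220 + 210 + 200 + 150 + 110 + 100 + 60 + 50 = 2390 m.
Lower bound: ⌈2390/320⌉ = 8 paper rolls.
A packing using 9 paper rolls:
  roll 1: 310 = 310
  roll 2: 270 + 50 = 320
  roll 3: 260 + 60 = 320
  roll 4: 230 = 230
  roll 5: 220 + 100 = 320
  roll 6: 220 = 220
  roll 7: 210 + 110 = 320
  roll 8: 200 = 200
  roll 9: 150 = 150
No arrangement into 8 paper rolls stays within capacity, so 9 is optimal.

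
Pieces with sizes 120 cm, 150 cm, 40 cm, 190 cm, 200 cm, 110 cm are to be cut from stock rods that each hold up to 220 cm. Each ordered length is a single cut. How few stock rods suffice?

Total = 200 + 190 + 150 + 120 + 110 + 40 = 810 cm.
Lower bound: ⌈810/220⌉ = 4 stock rods.
A packing using 5 stock rods:
  stock rod 1: 200 = 200
  stock rod 2: 190 = 190
  stock rod 3: 150 + 40 = 190
  stock rod 4: 120 = 120
  stock rod 5: 110 = 110
No arrangement into 4 stock rods stays within capacity, so 5 is optimal.

5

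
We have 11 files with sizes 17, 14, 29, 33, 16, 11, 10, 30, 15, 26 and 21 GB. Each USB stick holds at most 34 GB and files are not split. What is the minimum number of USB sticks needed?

8

Total = 33 + 30 + 29 + 26 + 21 + 17 + 16 + 15 + 14 + 11 + 10 = 222 GB.
Lower bound: ⌈222/34⌉ = 7 USB sticks.
A packing using 8 USB sticks:
  USB stick 1: 33 = 33
  USB stick 2: 30 = 30
  USB stick 3: 29 = 29
  USB stick 4: 26 = 26
  USB stick 5: 21 + 11 = 32
  USB stick 6: 17 + 16 = 33
  USB stick 7: 15 + 14 = 29
  USB stick 8: 10 = 10
No arrangement into 7 USB sticks stays within capacity, so 8 is optimal.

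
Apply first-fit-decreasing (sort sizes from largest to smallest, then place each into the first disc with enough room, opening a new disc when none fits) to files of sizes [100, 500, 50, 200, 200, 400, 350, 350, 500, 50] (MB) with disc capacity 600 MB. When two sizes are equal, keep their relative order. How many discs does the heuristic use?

5

Sorted descending: 500, 500, 400, 350, 350, 200, 200, 100, 50, 50.
  500 → disc 1 (new)  [load 500/600]
  500 → disc 2 (new)  [load 500/600]
  400 → disc 3 (new)  [load 400/600]
  350 → disc 4 (new)  [load 350/600]
  350 → disc 5 (new)  [load 350/600]
  200 → disc 3  [load 600/600]
  200 → disc 4  [load 550/600]
  100 → disc 1  [load 600/600]
  50 → disc 2  [load 550/600]
  50 → disc 2  [load 600/600]
5 discs opened.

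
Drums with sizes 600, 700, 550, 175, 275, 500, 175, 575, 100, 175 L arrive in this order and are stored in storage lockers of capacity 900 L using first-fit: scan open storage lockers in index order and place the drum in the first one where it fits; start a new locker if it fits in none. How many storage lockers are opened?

5

  600 → locker 1 (new)  [load 600/900]
  700 → locker 2 (new)  [load 700/900]
  550 → locker 3 (new)  [load 550/900]
  175 → locker 1  [load 775/900]
  275 → locker 3  [load 825/900]
  500 → locker 4 (new)  [load 500/900]
  175 → locker 2  [load 875/900]
  575 → locker 5 (new)  [load 575/900]
  100 → locker 1  [load 875/900]
  175 → locker 4  [load 675/900]
5 storage lockers opened.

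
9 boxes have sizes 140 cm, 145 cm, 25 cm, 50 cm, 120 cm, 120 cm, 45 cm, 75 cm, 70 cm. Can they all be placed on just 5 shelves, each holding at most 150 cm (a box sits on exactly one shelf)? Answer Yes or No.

Total = 790 cm; ⌈790/150⌉ = 6.
At least 6 shelves are required, but only 5 are allowed.

No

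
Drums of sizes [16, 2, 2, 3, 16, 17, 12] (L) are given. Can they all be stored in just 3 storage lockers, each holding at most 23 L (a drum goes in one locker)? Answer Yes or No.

Total = 68 L; ⌈68/23⌉ = 3.
4 drums each exceed half the capacity and cannot share a locker, forcing at least 4 storage lockers.
At least 4 storage lockers are required, but only 3 are allowed.

No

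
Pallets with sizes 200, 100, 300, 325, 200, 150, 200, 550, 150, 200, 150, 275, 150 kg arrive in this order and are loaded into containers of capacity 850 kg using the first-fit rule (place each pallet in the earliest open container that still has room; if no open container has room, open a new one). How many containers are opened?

4

  200 → container 1 (new)  [load 200/850]
  100 → container 1  [load 300/850]
  300 → container 1  [load 600/850]
  325 → container 2 (new)  [load 325/850]
  200 → container 1  [load 800/850]
  150 → container 2  [load 475/850]
  200 → container 2  [load 675/850]
  550 → container 3 (new)  [load 550/850]
  150 → container 2  [load 825/850]
  200 → container 3  [load 750/850]
  150 → container 4 (new)  [load 150/850]
  275 → container 4  [load 425/850]
  150 → container 4  [load 575/850]
4 containers opened.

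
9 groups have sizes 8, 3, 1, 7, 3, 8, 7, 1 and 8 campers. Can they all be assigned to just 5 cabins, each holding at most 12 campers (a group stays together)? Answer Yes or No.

Yes

A valid assignment using 5 cabins:
  cabin 1: 8 + 3 + 1 = 12
  cabin 2: 8 + 3 + 1 = 12
  cabin 3: 8 = 8
  cabin 4: 7 = 7
  cabin 5: 7 = 7
Every load is within 12 campers, so 5 cabins suffice.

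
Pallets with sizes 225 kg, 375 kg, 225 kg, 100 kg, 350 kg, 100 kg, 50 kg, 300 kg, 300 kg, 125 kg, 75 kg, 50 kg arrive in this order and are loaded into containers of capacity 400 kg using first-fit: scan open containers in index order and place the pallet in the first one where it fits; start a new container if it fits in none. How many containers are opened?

7

  225 → container 1 (new)  [load 225/400]
  375 → container 2 (new)  [load 375/400]
  225 → container 3 (new)  [load 225/400]
  100 → container 1  [load 325/400]
  350 → container 4 (new)  [load 350/400]
  100 → container 3  [load 325/400]
  50 → container 1  [load 375/400]
  300 → container 5 (new)  [load 300/400]
  300 → container 6 (new)  [load 300/400]
  125 → container 7 (new)  [load 125/400]
  75 → container 3  [load 400/400]
  50 → container 4  [load 400/400]
7 containers opened.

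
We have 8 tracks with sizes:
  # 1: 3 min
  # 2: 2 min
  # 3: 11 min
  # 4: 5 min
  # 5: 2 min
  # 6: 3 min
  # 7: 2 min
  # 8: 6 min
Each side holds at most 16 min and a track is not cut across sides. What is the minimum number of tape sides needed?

3

Total = 11 + 6 + 5 + 3 + 3 + 2 + 2 + 2 = 34 min.
Lower bound: ⌈34/16⌉ = 3 tape sides.
A packing using 3 tape sides:
  side 1: 11 + 5 = 16
  side 2: 6 + 3 + 3 + 2 + 2 = 16
  side 3: 2 = 2
This matches the lower bound, so 3 is optimal.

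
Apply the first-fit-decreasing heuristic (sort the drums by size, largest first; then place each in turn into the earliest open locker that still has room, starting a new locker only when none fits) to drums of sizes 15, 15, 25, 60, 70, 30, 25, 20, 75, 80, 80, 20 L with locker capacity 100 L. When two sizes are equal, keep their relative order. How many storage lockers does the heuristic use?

Sorted descending: 80, 80, 75, 70, 60, 30, 25, 25, 20, 20, 15, 15.
  80 → locker 1 (new)  [load 80/100]
  80 → locker 2 (new)  [load 80/100]
  75 → locker 3 (new)  [load 75/100]
  70 → locker 4 (new)  [load 70/100]
  60 → locker 5 (new)  [load 60/100]
  30 → locker 4  [load 100/100]
  25 → locker 3  [load 100/100]
  25 → locker 5  [load 85/100]
  20 → locker 1  [load 100/100]
  20 → locker 2  [load 100/100]
  15 → locker 5  [load 100/100]
  15 → locker 6 (new)  [load 15/100]
6 storage lockers opened.

6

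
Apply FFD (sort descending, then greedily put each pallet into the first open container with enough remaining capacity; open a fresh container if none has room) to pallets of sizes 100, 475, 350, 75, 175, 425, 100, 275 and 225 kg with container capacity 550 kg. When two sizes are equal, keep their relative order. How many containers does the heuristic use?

5

Sorted descending: 475, 425, 350, 275, 225, 175, 100, 100, 75.
  475 → container 1 (new)  [load 475/550]
  425 → container 2 (new)  [load 425/550]
  350 → container 3 (new)  [load 350/550]
  275 → container 4 (new)  [load 275/550]
  225 → container 4  [load 500/550]
  175 → container 3  [load 525/550]
  100 → container 2  [load 525/550]
  100 → container 5 (new)  [load 100/550]
  75 → container 1  [load 550/550]
5 containers opened.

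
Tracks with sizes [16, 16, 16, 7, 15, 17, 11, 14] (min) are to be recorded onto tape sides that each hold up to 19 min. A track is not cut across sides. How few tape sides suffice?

Total = 17 + 16 + 16 + 16 + 15 + 14 + 11 + 7 = 112 min.
Lower bound: ⌈112/19⌉ = 6 tape sides.
Also, 7 tracks each exceed 19/2 min, and no two of those can share a side, so at least 7 tape sides are needed.
A packing using 7 tape sides:
  side 1: 17 = 17
  side 2: 16 = 16
  side 3: 16 = 16
  side 4: 16 = 16
  side 5: 15 = 15
  side 6: 14 = 14
  side 7: 11 + 7 = 18
This matches the lower bound, so 7 is optimal.

7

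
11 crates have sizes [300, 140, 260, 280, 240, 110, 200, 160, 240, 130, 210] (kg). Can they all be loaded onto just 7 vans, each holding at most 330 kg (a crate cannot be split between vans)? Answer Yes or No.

Total = 2270 kg; ⌈2270/330⌉ = 7.
The bound of 7 does not rule out 7, but exhaustive search shows no assignment into 7 vans of capacity 330 kg exists — the minimum is 8.

No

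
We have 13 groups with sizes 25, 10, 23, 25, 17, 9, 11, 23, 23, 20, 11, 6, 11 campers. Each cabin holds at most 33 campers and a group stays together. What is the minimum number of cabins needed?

8

Total = 25 + 25 + 23 + 23 + 23 + 20 + 17 + 11 + 11 + 11 + 10 + 9 + 6 = 214 campers.
Lower bound: ⌈214/33⌉ = 7 cabins.
A packing using 8 cabins:
  cabin 1: 25 + 6 = 31
  cabin 2: 25 = 25
  cabin 3: 23 + 10 = 33
  cabin 4: 23 + 9 = 32
  cabin 5: 23 = 23
  cabin 6: 20 + 11 = 31
  cabin 7: 17 + 11 = 28
  cabin 8: 11 = 11
No arrangement into 7 cabins stays within capacity, so 8 is optimal.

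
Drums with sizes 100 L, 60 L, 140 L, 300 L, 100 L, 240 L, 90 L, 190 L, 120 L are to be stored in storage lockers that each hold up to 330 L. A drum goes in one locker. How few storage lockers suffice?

5

Total = 300 + 240 + 190 + 140 + 120 + 100 + 100 + 90 + 60 = 1340 L.
Lower bound: ⌈1340/330⌉ = 5 storage lockers.
A packing using 5 storage lockers:
  locker 1: 300 = 300
  locker 2: 240 + 90 = 330
  locker 3: 190 + 140 = 330
  locker 4: 120 + 100 + 100 = 320
  locker 5: 60 = 60
This matches the lower bound, so 5 is optimal.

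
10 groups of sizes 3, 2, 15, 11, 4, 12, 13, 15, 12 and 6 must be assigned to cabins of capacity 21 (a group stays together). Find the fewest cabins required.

6

Total = 15 + 15 + 13 + 12 + 12 + 11 + 6 + 4 + 3 + 2 = 93.
Lower bound: ⌈93/21⌉ = 5 cabins.
Also, 6 groups each exceed 21/2, and no two of those can share a cabin, so at least 6 cabins are needed.
A packing using 6 cabins:
  cabin 1: 15 + 6 = 21
  cabin 2: 15 + 4 + 2 = 21
  cabin 3: 13 + 3 = 16
  cabin 4: 12 = 12
  cabin 5: 12 = 12
  cabin 6: 11 = 11
This matches the lower bound, so 6 is optimal.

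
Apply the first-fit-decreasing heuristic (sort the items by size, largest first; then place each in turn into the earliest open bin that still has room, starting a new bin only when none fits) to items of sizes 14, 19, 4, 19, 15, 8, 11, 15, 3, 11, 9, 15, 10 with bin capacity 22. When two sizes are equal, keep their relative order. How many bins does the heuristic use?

Sorted descending: 19, 19, 15, 15, 15, 14, 11, 11, 10, 9, 8, 4, 3.
  19 → bin 1 (new)  [load 19/22]
  19 → bin 2 (new)  [load 19/22]
  15 → bin 3 (new)  [load 15/22]
  15 → bin 4 (new)  [load 15/22]
  15 → bin 5 (new)  [load 15/22]
  14 → bin 6 (new)  [load 14/22]
  11 → bin 7 (new)  [load 11/22]
  11 → bin 7  [load 22/22]
  10 → bin 8 (new)  [load 10/22]
  9 → bin 8  [load 19/22]
  8 → bin 6  [load 22/22]
  4 → bin 3  [load 19/22]
  3 → bin 1  [load 22/22]
8 bins opened.

8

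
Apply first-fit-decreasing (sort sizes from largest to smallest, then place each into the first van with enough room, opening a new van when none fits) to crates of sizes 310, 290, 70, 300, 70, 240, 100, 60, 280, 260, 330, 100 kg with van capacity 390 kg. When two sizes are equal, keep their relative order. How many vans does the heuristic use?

7

Sorted descending: 330, 310, 300, 290, 280, 260, 240, 100, 100, 70, 70, 60.
  330 → van 1 (new)  [load 330/390]
  310 → van 2 (new)  [load 310/390]
  300 → van 3 (new)  [load 300/390]
  290 → van 4 (new)  [load 290/390]
  280 → van 5 (new)  [load 280/390]
  260 → van 6 (new)  [load 260/390]
  240 → van 7 (new)  [load 240/390]
  100 → van 4  [load 390/390]
  100 → van 5  [load 380/390]
  70 → van 2  [load 380/390]
  70 → van 3  [load 370/390]
  60 → van 1  [load 390/390]
7 vans opened.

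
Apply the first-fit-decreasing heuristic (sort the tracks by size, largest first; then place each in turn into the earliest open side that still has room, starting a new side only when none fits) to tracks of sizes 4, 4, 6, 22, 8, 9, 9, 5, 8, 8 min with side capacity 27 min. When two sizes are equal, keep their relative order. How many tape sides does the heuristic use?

4

Sorted descending: 22, 9, 9, 8, 8, 8, 6, 5, 4, 4.
  22 → side 1 (new)  [load 22/27]
  9 → side 2 (new)  [load 9/27]
  9 → side 2  [load 18/27]
  8 → side 2  [load 26/27]
  8 → side 3 (new)  [load 8/27]
  8 → side 3  [load 16/27]
  6 → side 3  [load 22/27]
  5 → side 1  [load 27/27]
  4 → side 3  [load 26/27]
  4 → side 4 (new)  [load 4/27]
4 tape sides opened.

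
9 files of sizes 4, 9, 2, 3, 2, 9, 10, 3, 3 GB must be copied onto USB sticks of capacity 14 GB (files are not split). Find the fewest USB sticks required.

4

Total = 10 + 9 + 9 + 4 + 3 + 3 + 3 + 2 + 2 = 45 GB.
Lower bound: ⌈45/14⌉ = 4 USB sticks.
A packing using 4 USB sticks:
  USB stick 1: 10 + 4 = 14
  USB stick 2: 9 + 3 + 2 = 14
  USB stick 3: 9 + 3 + 2 = 14
  USB stick 4: 3 = 3
This matches the lower bound, so 4 is optimal.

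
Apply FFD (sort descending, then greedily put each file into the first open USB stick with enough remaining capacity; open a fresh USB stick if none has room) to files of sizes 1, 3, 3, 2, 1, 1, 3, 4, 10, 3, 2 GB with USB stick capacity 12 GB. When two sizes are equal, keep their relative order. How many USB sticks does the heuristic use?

Sorted descending: 10, 4, 3, 3, 3, 3, 2, 2, 1, 1, 1.
  10 → USB stick 1 (new)  [load 10/12]
  4 → USB stick 2 (new)  [load 4/12]
  3 → USB stick 2  [load 7/12]
  3 → USB stick 2  [load 10/12]
  3 → USB stick 3 (new)  [load 3/12]
  3 → USB stick 3  [load 6/12]
  2 → USB stick 1  [load 12/12]
  2 → USB stick 2  [load 12/12]
  1 → USB stick 3  [load 7/12]
  1 → USB stick 3  [load 8/12]
  1 → USB stick 3  [load 9/12]
3 USB sticks opened.

3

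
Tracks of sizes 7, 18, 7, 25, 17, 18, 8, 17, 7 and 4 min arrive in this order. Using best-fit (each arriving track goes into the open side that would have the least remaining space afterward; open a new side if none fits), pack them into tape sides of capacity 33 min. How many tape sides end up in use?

  7 → side 1 (new)  [load 7/33]
  18 → side 1  [load 25/33]
  7 → side 1  [load 32/33]
  25 → side 2 (new)  [load 25/33]
  17 → side 3 (new)  [load 17/33]
  18 → side 4 (new)  [load 18/33]
  8 → side 2  [load 33/33]
  17 → side 5 (new)  [load 17/33]
  7 → side 4  [load 25/33]
  4 → side 4  [load 29/33]
5 tape sides opened.

5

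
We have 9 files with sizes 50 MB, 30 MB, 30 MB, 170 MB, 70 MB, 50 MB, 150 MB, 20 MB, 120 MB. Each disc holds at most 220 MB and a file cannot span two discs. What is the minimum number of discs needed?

Total = 170 + 150 + 120 + 70 + 50 + 50 + 30 + 30 + 20 = 690 MB.
Lower bound: ⌈690/220⌉ = 4 discs.
A packing using 4 discs:
  disc 1: 170 + 50 = 220
  disc 2: 150 + 70 = 220
  disc 3: 120 + 50 + 30 + 20 = 220
  disc 4: 30 = 30
This matches the lower bound, so 4 is optimal.

4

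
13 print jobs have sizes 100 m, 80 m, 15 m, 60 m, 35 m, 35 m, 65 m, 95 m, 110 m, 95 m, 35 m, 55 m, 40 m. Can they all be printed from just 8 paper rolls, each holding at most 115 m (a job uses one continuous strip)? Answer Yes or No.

Yes

A valid assignment using 8 paper rolls:
  roll 1: 110 = 110
  roll 2: 100 + 15 = 115
  roll 3: 95 = 95
  roll 4: 95 = 95
  roll 5: 80 + 35 = 115
  roll 6: 65 + 40 = 105
  roll 7: 60 + 55 = 115
  roll 8: 35 + 35 = 70
Every load is within 115 m, so 8 paper rolls suffice.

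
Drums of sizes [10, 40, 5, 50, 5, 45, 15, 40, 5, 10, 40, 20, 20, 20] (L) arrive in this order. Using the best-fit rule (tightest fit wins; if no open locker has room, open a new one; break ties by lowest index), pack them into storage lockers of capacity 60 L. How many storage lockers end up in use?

  10 → locker 1 (new)  [load 10/60]
  40 → locker 1  [load 50/60]
  5 → locker 1  [load 55/60]
  50 → locker 2 (new)  [load 50/60]
  5 → locker 1  [load 60/60]
  45 → locker 3 (new)  [load 45/60]
  15 → locker 3  [load 60/60]
  40 → locker 4 (new)  [load 40/60]
  5 → locker 2  [load 55/60]
  10 → locker 4  [load 50/60]
  40 → locker 5 (new)  [load 40/60]
  20 → locker 5  [load 60/60]
  20 → locker 6 (new)  [load 20/60]
  20 → locker 6  [load 40/60]
6 storage lockers opened.

6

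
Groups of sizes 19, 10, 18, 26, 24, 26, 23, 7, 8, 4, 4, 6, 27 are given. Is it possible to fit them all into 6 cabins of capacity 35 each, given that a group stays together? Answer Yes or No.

No

Total = 202; ⌈202/35⌉ = 6.
7 groups each exceed half the capacity and cannot share a cabin, forcing at least 7 cabins.
At least 7 cabins are required, but only 6 are allowed.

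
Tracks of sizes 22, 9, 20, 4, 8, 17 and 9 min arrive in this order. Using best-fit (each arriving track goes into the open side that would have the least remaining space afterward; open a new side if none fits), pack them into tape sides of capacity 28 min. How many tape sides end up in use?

4

  22 → side 1 (new)  [load 22/28]
  9 → side 2 (new)  [load 9/28]
  20 → side 3 (new)  [load 20/28]
  4 → side 1  [load 26/28]
  8 → side 3  [load 28/28]
  17 → side 2  [load 26/28]
  9 → side 4 (new)  [load 9/28]
4 tape sides opened.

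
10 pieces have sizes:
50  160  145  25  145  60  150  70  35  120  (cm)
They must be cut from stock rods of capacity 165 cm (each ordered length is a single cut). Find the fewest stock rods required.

Total = 160 + 150 + 145 + 145 + 120 + 70 + 60 + 50 + 35 + 25 = 960 cm.
Lower bound: ⌈960/165⌉ = 6 stock rods.
A packing using 7 stock rods:
  stock rod 1: 160 = 160
  stock rod 2: 150 = 150
  stock rod 3: 145 = 145
  stock rod 4: 145 = 145
  stock rod 5: 120 + 35 = 155
  stock rod 6: 70 + 60 + 25 = 155
  stock rod 7: 50 = 50
No arrangement into 6 stock rods stays within capacity, so 7 is optimal.

7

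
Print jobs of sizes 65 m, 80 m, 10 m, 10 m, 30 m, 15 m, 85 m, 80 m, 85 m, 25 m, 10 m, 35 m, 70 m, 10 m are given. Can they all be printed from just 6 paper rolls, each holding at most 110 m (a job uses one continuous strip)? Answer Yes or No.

Yes

A valid assignment using 6 paper rolls:
  roll 1: 85 + 25 = 110
  roll 2: 85 + 15 + 10 = 110
  roll 3: 80 + 30 = 110
  roll 4: 80 + 10 + 10 + 10 = 110
  roll 5: 70 + 35 = 105
  roll 6: 65 = 65
Every load is within 110 m, so 6 paper rolls suffice.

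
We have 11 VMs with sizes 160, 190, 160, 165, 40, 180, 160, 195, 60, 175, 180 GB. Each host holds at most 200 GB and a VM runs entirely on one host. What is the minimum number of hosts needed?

10

Total = 195 + 190 + 180 + 180 + 175 + 165 + 160 + 160 + 160 + 60 + 40 = 1665 GB.
Lower bound: ⌈1665/200⌉ = 9 hosts.
A packing using 10 hosts:
  host 1: 195 = 195
  host 2: 190 = 190
  host 3: 180 = 180
  host 4: 180 = 180
  host 5: 175 = 175
  host 6: 165 = 165
  host 7: 160 + 40 = 200
  host 8: 160 = 160
  host 9: 160 = 160
  host 10: 60 = 60
No arrangement into 9 hosts stays within capacity, so 10 is optimal.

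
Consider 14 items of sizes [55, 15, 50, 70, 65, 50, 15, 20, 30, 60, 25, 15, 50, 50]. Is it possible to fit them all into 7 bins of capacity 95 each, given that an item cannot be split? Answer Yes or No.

Total = 570; ⌈570/95⌉ = 6.
8 items each exceed half the capacity and cannot share a bin, forcing at least 8 bins.
At least 8 bins are required, but only 7 are allowed.

No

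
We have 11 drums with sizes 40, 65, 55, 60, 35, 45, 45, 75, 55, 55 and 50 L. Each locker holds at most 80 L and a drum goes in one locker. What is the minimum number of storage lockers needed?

Total = 75 + 65 + 60 + 55 + 55 + 55 + 50 + 45 + 45 + 40 + 35 = 580 L.
Lower bound: ⌈580/80⌉ = 8 storage lockers.
Also, 9 drums each exceed 40 L, and no two of those can share a locker, so at least 9 storage lockers are needed.
A packing using 10 storage lockers:
  locker 1: 75 = 75
  locker 2: 65 = 65
  locker 3: 60 = 60
  locker 4: 55 = 55
  locker 5: 55 = 55
  locker 6: 55 = 55
  locker 7: 50 = 50
  locker 8: 45 + 35 = 80
  locker 9: 45 = 45
  locker 10: 40 = 40
No arrangement into 9 storage lockers stays within capacity, so 10 is optimal.

10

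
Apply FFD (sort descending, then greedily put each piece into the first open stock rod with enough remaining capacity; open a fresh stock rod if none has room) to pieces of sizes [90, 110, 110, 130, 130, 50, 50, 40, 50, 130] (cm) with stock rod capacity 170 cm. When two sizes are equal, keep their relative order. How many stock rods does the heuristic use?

6

Sorted descending: 130, 130, 130, 110, 110, 90, 50, 50, 50, 40.
  130 → stock rod 1 (new)  [load 130/170]
  130 → stock rod 2 (new)  [load 130/170]
  130 → stock rod 3 (new)  [load 130/170]
  110 → stock rod 4 (new)  [load 110/170]
  110 → stock rod 5 (new)  [load 110/170]
  90 → stock rod 6 (new)  [load 90/170]
  50 → stock rod 4  [load 160/170]
  50 → stock rod 5  [load 160/170]
  50 → stock rod 6  [load 140/170]
  40 → stock rod 1  [load 170/170]
6 stock rods opened.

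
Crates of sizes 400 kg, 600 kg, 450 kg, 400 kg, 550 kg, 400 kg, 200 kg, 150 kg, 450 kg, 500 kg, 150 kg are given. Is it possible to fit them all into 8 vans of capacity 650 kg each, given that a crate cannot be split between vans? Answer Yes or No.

Yes

A valid assignment using 8 vans:
  van 1: 600 = 600
  van 2: 550 = 550
  van 3: 500 + 150 = 650
  van 4: 450 + 200 = 650
  van 5: 450 + 150 = 600
  van 6: 400 = 400
  van 7: 400 = 400
  van 8: 400 = 400
Every load is within 650 kg, so 8 vans suffice.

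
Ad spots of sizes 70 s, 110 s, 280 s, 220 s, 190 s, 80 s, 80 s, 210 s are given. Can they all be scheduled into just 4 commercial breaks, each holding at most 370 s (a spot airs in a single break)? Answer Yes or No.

Yes

A valid assignment using 4 commercial breaks:
  break 1: 280 + 80 = 360
  break 2: 220 + 110 = 330
  break 3: 210 + 80 + 70 = 360
  break 4: 190 = 190
Every load is within 370 s, so 4 commercial breaks suffice.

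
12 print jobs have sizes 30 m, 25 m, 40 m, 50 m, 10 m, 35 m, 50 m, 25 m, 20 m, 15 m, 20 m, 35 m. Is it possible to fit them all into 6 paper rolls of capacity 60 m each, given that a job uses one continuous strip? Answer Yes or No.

Total = 355 m; ⌈355/60⌉ = 6.
The bound of 6 does not rule out 6, but exhaustive search shows no assignment into 6 paper rolls of capacity 60 m exists — the minimum is 7.

No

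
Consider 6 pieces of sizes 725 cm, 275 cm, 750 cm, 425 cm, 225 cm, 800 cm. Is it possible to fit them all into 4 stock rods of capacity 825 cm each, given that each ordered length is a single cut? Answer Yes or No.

Total = 3200 cm; ⌈3200/825⌉ = 4.
The bound of 4 does not rule out 4, but exhaustive search shows no assignment into 4 stock rods of capacity 825 cm exists — the minimum is 5.

No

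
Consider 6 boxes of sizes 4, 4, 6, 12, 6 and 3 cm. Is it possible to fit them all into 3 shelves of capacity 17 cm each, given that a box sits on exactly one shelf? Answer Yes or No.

Yes

A valid assignment using 3 shelves:
  shelf 1: 12 + 4 = 16
  shelf 2: 6 + 6 + 4 = 16
  shelf 3: 3 = 3
Every load is within 17 cm, so 3 shelves suffice.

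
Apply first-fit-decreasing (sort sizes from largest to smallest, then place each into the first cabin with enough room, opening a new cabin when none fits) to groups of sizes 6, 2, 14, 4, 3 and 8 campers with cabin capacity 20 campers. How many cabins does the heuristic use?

Sorted descending: 14, 8, 6, 4, 3, 2.
  14 → cabin 1 (new)  [load 14/20]
  8 → cabin 2 (new)  [load 8/20]
  6 → cabin 1  [load 20/20]
  4 → cabin 2  [load 12/20]
  3 → cabin 2  [load 15/20]
  2 → cabin 2  [load 17/20]
2 cabins opened.

2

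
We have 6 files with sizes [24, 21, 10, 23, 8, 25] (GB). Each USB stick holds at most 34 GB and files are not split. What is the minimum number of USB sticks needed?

4

Total = 25 + 24 + 23 + 21 + 10 + 8 = 111 GB.
Lower bound: ⌈111/34⌉ = 4 USB sticks.
A packing using 4 USB sticks:
  USB stick 1: 25 + 8 = 33
  USB stick 2: 24 + 10 = 34
  USB stick 3: 23 = 23
  USB stick 4: 21 = 21
This matches the lower bound, so 4 is optimal.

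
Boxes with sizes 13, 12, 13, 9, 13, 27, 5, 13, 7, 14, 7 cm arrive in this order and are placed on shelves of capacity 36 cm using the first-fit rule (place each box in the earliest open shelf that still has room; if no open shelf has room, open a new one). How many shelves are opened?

  13 → shelf 1 (new)  [load 13/36]
  12 → shelf 1  [load 25/36]
  13 → shelf 2 (new)  [load 13/36]
  9 → shelf 1  [load 34/36]
  13 → shelf 2  [load 26/36]
  27 → shelf 3 (new)  [load 27/36]
  5 → shelf 2  [load 31/36]
  13 → shelf 4 (new)  [load 13/36]
  7 → shelf 3  [load 34/36]
  14 → shelf 4  [load 27/36]
  7 → shelf 4  [load 34/36]
4 shelves opened.

4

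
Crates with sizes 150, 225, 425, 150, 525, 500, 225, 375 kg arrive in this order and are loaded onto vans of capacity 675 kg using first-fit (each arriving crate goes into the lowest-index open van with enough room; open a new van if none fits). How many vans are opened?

5

  150 → van 1 (new)  [load 150/675]
  225 → van 1  [load 375/675]
  425 → van 2 (new)  [load 425/675]
  150 → van 1  [load 525/675]
  525 → van 3 (new)  [load 525/675]
  500 → van 4 (new)  [load 500/675]
  225 → van 2  [load 650/675]
  375 → van 5 (new)  [load 375/675]
5 vans opened.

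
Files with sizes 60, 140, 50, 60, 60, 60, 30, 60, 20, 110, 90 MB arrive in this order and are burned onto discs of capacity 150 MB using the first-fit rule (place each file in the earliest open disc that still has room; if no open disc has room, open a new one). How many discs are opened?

  60 → disc 1 (new)  [load 60/150]
  140 → disc 2 (new)  [load 140/150]
  50 → disc 1  [load 110/150]
  60 → disc 3 (new)  [load 60/150]
  60 → disc 3  [load 120/150]
  60 → disc 4 (new)  [load 60/150]
  30 → disc 1  [load 140/150]
  60 → disc 4  [load 120/150]
  20 → disc 3  [load 140/150]
  110 → disc 5 (new)  [load 110/150]
  90 → disc 6 (new)  [load 90/150]
6 discs opened.

6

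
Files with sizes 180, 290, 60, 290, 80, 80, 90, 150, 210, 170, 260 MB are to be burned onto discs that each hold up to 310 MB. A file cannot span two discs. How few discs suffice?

7

Total = 290 + 290 + 260 + 210 + 180 + 170 + 150 + 90 + 80 + 80 + 60 = 1860 MB.
Lower bound: ⌈1860/310⌉ = 6 discs.
A packing using 7 discs:
  disc 1: 290 = 290
  disc 2: 290 = 290
  disc 3: 260 = 260
  disc 4: 210 + 90 = 300
  disc 5: 180 + 80 = 260
  disc 6: 170 + 80 + 60 = 310
  disc 7: 150 = 150
No arrangement into 6 discs stays within capacity, so 7 is optimal.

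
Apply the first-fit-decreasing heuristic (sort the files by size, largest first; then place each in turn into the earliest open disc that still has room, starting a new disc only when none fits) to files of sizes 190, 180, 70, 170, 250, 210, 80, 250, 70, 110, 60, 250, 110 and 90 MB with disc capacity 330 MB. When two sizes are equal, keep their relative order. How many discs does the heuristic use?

7

Sorted descending: 250, 250, 250, 210, 190, 180, 170, 110, 110, 90, 80, 70, 70, 60.
  250 → disc 1 (new)  [load 250/330]
  250 → disc 2 (new)  [load 250/330]
  250 → disc 3 (new)  [load 250/330]
  210 → disc 4 (new)  [load 210/330]
  190 → disc 5 (new)  [load 190/330]
  180 → disc 6 (new)  [load 180/330]
  170 → disc 7 (new)  [load 170/330]
  110 → disc 4  [load 320/330]
  110 → disc 5  [load 300/330]
  90 → disc 6  [load 270/330]
  80 → disc 1  [load 330/330]
  70 → disc 2  [load 320/330]
  70 → disc 3  [load 320/330]
  60 → disc 6  [load 330/330]
7 discs opened.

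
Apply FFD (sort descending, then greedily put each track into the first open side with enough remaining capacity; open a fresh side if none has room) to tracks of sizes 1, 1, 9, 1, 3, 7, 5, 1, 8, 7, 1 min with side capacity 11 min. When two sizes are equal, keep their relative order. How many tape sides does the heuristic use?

5

Sorted descending: 9, 8, 7, 7, 5, 3, 1, 1, 1, 1, 1.
  9 → side 1 (new)  [load 9/11]
  8 → side 2 (new)  [load 8/11]
  7 → side 3 (new)  [load 7/11]
  7 → side 4 (new)  [load 7/11]
  5 → side 5 (new)  [load 5/11]
  3 → side 2  [load 11/11]
  1 → side 1  [load 10/11]
  1 → side 1  [load 11/11]
  1 → side 3  [load 8/11]
  1 → side 3  [load 9/11]
  1 → side 3  [load 10/11]
5 tape sides opened.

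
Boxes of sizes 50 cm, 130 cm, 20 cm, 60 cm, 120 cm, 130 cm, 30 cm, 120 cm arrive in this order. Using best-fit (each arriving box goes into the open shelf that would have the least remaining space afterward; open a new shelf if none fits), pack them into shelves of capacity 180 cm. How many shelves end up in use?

  50 → shelf 1 (new)  [load 50/180]
  130 → shelf 1  [load 180/180]
  20 → shelf 2 (new)  [load 20/180]
  60 → shelf 2  [load 80/180]
  120 → shelf 3 (new)  [load 120/180]
  130 → shelf 4 (new)  [load 130/180]
  30 → shelf 4  [load 160/180]
  120 → shelf 5 (new)  [load 120/180]
5 shelves opened.

5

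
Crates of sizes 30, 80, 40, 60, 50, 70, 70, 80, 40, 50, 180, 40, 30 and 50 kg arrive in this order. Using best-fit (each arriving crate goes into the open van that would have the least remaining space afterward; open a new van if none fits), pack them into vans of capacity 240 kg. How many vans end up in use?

  30 → van 1 (new)  [load 30/240]
  80 → van 1  [load 110/240]
  40 → van 1  [load 150/240]
  60 → van 1  [load 210/240]
  50 → van 2 (new)  [load 50/240]
  70 → van 2  [load 120/240]
  70 → van 2  [load 190/240]
  80 → van 3 (new)  [load 80/240]
  40 → van 2  [load 230/240]
  50 → van 3  [load 130/240]
  180 → van 4 (new)  [load 180/240]
  40 → van 4  [load 220/240]
  30 → van 1  [load 240/240]
  50 → van 3  [load 180/240]
4 vans opened.

4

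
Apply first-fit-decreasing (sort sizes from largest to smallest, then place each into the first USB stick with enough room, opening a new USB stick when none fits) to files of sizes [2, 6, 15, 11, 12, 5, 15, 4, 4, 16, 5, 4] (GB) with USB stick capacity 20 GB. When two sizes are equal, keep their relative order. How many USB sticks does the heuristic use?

Sorted descending: 16, 15, 15, 12, 11, 6, 5, 5, 4, 4, 4, 2.
  16 → USB stick 1 (new)  [load 16/20]
  15 → USB stick 2 (new)  [load 15/20]
  15 → USB stick 3 (new)  [load 15/20]
  12 → USB stick 4 (new)  [load 12/20]
  11 → USB stick 5 (new)  [load 11/20]
  6 → USB stick 4  [load 18/20]
  5 → USB stick 2  [load 20/20]
  5 → USB stick 3  [load 20/20]
  4 → USB stick 1  [load 20/20]
  4 → USB stick 5  [load 15/20]
  4 → USB stick 5  [load 19/20]
  2 → USB stick 4  [load 20/20]
5 USB sticks opened.

5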